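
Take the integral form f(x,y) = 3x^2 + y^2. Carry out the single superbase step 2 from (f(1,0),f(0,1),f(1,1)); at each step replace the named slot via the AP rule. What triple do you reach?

start (3,1,4) = (f(1,0),f(0,1),f(1,1))
replace slot 2: 2·(3+4) − 1 = 13 → (3,13,4)

3,13,4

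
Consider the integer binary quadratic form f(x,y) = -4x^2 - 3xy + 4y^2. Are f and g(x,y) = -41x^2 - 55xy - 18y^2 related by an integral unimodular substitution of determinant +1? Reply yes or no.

D₁ = 73, D₂ = 73
river cycle of f (length 18): (4, 3, -4), (-4, 5, 3), (3, 7, -2), (-2, 5, 6), (6, 7, -1), (-1, 7, 6), (6, 5, -2), (-2, 7, 3), (3, 5, -4), (-4, 3, 4), … (8 more)
river cycle of g (length 18): (-3, 5, 4), (4, 3, -4), (-4, 5, 3), (3, 7, -2), (-2, 5, 6), (6, 7, -1), (-1, 7, 6), (6, 5, -2), (-2, 7, 3), (3, 5, -4), … (8 more)
cycles coincide ⇒ equivalent

yes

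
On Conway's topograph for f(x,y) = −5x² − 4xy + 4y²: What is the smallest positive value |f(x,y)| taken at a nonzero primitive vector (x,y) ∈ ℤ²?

descent: ρ → (4,4,-5)  [lands on river]
river: ρ → (-5,6,3)
river: ρ → (3,6,-5)
river: ρ → (-5,4,4)
closes: descent 1, river 4
min |a| on river = 3

3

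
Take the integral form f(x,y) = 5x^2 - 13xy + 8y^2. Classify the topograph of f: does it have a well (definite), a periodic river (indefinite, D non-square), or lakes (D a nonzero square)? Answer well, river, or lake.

D = b²−4ac = (-13)² − 4·5·8 = 9
D = 3² is a perfect square ⇒ form factors over ℤ ⇒ lakes

lake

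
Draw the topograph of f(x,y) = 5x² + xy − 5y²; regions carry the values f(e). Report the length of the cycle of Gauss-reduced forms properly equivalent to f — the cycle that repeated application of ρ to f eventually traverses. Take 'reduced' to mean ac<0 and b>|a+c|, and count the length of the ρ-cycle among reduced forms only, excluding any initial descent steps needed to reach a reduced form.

D = 101, ⌊√D⌋ = 10
river: ρ → (-5,9,1)
river: ρ → (1,9,-5)
river: ρ → (-5,1,5)
river: ρ → (5,9,-1)
river: ρ → (-1,9,5)
river: ρ → (5,1,-5)
ρ-cycle length = 6 (tail of 0 descent steps not counted)

6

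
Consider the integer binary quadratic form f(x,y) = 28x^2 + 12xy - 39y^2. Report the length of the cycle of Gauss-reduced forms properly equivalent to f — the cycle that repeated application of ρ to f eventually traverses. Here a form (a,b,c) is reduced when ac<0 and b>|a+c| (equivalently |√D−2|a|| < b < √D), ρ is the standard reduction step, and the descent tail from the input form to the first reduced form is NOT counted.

D = 4512, ⌊√D⌋ = 67
river: ρ → (-39,66,1)
river: ρ → (1,66,-39)
river: ρ → (-39,12,28)
river: ρ → (28,44,-23)
river: ρ → (-23,48,24)
river: ρ → (24,48,-23)
river: ρ → (-23,44,28)
river: ρ → (28,12,-39)
ρ-cycle length = 8 (tail of 0 descent steps not counted)

8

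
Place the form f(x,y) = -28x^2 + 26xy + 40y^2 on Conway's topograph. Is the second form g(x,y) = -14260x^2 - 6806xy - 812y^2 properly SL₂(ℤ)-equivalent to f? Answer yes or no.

D₁ = 5156, D₂ = 5156
river cycle of f (length 58): (40, 54, -14), (-14, 58, 32), (32, 70, -2), (-2, 70, 32), (32, 58, -14), (-14, 54, 40), (40, 26, -28), (-28, 30, 38), (38, 46, -20), (-20, 34, 50), … (48 more)
river cycle of g (length 58): (-28, 26, 40), (40, 54, -14), (-14, 58, 32), (32, 70, -2), (-2, 70, 32), (32, 58, -14), (-14, 54, 40), (40, 26, -28), (-28, 30, 38), (38, 46, -20), … (48 more)
cycles coincide ⇒ equivalent

yes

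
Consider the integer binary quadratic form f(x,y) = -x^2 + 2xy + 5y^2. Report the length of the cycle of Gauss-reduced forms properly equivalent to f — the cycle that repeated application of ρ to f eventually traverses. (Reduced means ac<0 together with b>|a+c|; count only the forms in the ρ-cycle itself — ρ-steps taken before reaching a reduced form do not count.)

D = 24, ⌊√D⌋ = 4
descent: ρ → (5,-2,-1)
descent: ρ → (-1,4,2)  [lands on river]
river: ρ → (2,4,-1)
ρ-cycle length = 2 (tail of 2 descent steps not counted)

2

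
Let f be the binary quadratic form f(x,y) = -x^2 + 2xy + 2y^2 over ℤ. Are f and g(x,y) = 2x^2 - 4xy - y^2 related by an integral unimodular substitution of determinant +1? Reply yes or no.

D₁ = 12, D₂ = 24
discriminants differ ⇒ not SL₂(ℤ)-equivalent

no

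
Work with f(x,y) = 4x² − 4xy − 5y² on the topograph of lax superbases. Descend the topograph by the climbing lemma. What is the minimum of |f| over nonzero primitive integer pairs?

descent: ρ → (-5,4,4)  [lands on river]
river: ρ → (4,4,-5)
river: ρ → (-5,6,3)
river: ρ → (3,6,-5)
closes: descent 1, river 4
min |a| on river = 3

3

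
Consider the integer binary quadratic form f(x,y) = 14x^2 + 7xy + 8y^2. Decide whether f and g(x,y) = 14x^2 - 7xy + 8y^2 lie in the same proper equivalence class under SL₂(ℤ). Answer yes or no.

D₁ = -399, D₂ = -399
f: flip: (14,7,8)→(8,-7,14)
f: reduced (well bottom): (8,-7,14) with a≤c, −a<b≤a
g: flip: (14,-7,8)→(8,7,14)
g: reduced (well bottom): (8,7,14) with a≤c, −a<b≤a
reduced forms (8, -7, 14) vs (8, 7, 14) ⇒ inequivalent

no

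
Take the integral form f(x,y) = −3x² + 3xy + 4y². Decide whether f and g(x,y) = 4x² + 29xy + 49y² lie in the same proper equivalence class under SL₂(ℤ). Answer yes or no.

D₁ = 57, D₂ = 57
river cycle of f (length 6): (4, 5, -2), (-2, 7, 1), (1, 7, -2), (-2, 5, 4), (4, 3, -3), (-3, 3, 4)
river cycle of g (length 6): (4, 5, -2), (-2, 7, 1), (1, 7, -2), (-2, 5, 4), (4, 3, -3), (-3, 3, 4)
cycles coincide ⇒ equivalent

yes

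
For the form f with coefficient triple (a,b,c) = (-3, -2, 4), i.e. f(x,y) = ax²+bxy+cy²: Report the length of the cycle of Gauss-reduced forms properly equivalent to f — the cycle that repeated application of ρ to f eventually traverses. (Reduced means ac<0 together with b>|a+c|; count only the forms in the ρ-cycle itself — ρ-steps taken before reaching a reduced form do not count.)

D = 52, ⌊√D⌋ = 7
descent: ρ → (4,2,-3)  [lands on river]
river: ρ → (-3,4,3)
river: ρ → (3,2,-4)
river: ρ → (-4,6,1)
river: ρ → (1,6,-4)
river: ρ → (-4,2,3)
river: ρ → (3,4,-3)
river: ρ → (-3,2,4)
river: ρ → (4,6,-1)
river: ρ → (-1,6,4)
ρ-cycle length = 10 (tail of 1 descent step not counted)

10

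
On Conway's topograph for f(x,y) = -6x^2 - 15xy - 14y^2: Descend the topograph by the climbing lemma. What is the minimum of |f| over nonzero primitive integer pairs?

translate: b→3 (≡15 mod 12), so (6,15,14)→(6,3,5)
flip: (6,3,5)→(5,-3,6)
reduced (well bottom): (5,-3,6) with a≤c, −a<b≤a
well minimum |f| = |-5| = 5 (negative-definite)

5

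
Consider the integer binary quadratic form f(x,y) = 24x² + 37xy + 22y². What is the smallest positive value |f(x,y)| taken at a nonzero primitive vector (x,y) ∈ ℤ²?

translate: b→-11 (≡37 mod 48), so (24,37,22)→(24,-11,9)
flip: (24,-11,9)→(9,11,24)
translate: b→-7 (≡11 mod 18), so (9,11,24)→(9,-7,22)
reduced (well bottom): (9,-7,22) with a≤c, −a<b≤a
well minimum = a = 9

9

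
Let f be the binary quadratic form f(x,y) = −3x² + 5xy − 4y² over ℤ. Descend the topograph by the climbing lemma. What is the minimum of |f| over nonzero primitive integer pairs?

translate: b→1 (≡-5 mod 6), so (3,-5,4)→(3,1,2)
flip: (3,1,2)→(2,-1,3)
reduced (well bottom): (2,-1,3) with a≤c, −a<b≤a
well minimum |f| = |-2| = 2 (negative-definite)

2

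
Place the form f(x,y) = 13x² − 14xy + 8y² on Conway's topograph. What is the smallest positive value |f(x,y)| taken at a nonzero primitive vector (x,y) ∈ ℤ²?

translate: b→12 (≡-14 mod 26), so (13,-14,8)→(13,12,7)
flip: (13,12,7)→(7,-12,13)
translate: b→2 (≡-12 mod 14), so (7,-12,13)→(7,2,8)
reduced (well bottom): (7,2,8) with a≤c, −a<b≤a
well minimum = a = 7

7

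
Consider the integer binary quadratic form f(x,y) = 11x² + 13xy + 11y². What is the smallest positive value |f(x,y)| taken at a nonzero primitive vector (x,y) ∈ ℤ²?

translate: b→-9 (≡13 mod 22), so (11,13,11)→(11,-9,9)
flip: (11,-9,9)→(9,9,11)
reduced (well bottom): (9,9,11) with a≤c, −a<b≤a
well minimum = a = 9

9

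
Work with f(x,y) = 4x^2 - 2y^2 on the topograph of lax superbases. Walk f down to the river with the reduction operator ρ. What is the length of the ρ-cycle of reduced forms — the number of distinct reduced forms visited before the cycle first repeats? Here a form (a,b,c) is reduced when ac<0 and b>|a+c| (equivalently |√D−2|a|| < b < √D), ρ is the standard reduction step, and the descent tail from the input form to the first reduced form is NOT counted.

D = 32, ⌊√D⌋ = 5
descent: ρ → (-2,4,2)  [lands on river]
river: ρ → (2,4,-2)
ρ-cycle length = 2 (tail of 1 descent step not counted)

2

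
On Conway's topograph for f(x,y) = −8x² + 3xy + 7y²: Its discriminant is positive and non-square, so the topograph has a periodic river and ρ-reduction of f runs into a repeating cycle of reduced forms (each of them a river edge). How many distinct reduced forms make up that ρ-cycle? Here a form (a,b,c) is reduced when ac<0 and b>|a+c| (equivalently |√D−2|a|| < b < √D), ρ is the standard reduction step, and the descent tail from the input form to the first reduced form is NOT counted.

D = 233, ⌊√D⌋ = 15
river: ρ → (7,11,-4)
river: ρ → (-4,13,4)
river: ρ → (4,11,-7)
river: ρ → (-7,3,8)
river: ρ → (8,13,-2)
river: ρ → (-2,15,1)
river: ρ → (1,15,-2)
river: ρ → (-2,13,8)
river: ρ → (8,3,-7)
river: ρ → (-7,11,4)
river: ρ → (4,13,-4)
river: ρ → (-4,11,7)
river: ρ → (7,3,-8)
river: ρ → (-8,13,2)
river: ρ → (2,15,-1)
river: ρ → (-1,15,2)
river: ρ → (2,13,-8)
river: ρ → (-8,3,7)
ρ-cycle length = 18 (tail of 0 descent steps not counted)

18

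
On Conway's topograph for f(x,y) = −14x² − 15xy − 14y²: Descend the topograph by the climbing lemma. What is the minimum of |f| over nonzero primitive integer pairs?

translate: b→-13 (≡15 mod 28), so (14,15,14)→(14,-13,13)
flip: (14,-13,13)→(13,13,14)
reduced (well bottom): (13,13,14) with a≤c, −a<b≤a
well minimum |f| = |-13| = 13 (negative-definite)

13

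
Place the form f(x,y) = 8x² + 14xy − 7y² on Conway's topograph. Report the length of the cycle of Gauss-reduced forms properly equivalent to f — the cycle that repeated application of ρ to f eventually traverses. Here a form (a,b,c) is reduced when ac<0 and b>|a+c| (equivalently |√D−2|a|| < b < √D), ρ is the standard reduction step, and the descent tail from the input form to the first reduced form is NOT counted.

D = 420, ⌊√D⌋ = 20
river: ρ → (-7,14,8)
river: ρ → (8,18,-3)
river: ρ → (-3,18,8)
river: ρ → (8,14,-7)
ρ-cycle length = 4 (tail of 0 descent steps not counted)

4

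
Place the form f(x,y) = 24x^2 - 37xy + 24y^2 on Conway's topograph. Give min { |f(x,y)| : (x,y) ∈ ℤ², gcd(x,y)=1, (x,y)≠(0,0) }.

translate: b→11 (≡-37 mod 48), so (24,-37,24)→(24,11,11)
flip: (24,11,11)→(11,-11,24)
translate: b→11 (≡-11 mod 22), so (11,-11,24)→(11,11,24)
reduced (well bottom): (11,11,24) with a≤c, −a<b≤a
well minimum = a = 11

11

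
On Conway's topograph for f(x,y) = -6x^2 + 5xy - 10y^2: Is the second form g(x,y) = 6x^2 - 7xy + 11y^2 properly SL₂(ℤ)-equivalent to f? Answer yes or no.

D₁ = -215, D₂ = -215
f is negative-definite; reduce −f:
−f: reduced (well bottom): (6,-5,10) with a≤c, −a<b≤a
flip sign back: reduced form of f is (-6,5,-10)
g: translate: b→5 (≡-7 mod 12), so (6,-7,11)→(6,5,10)
g: reduced (well bottom): (6,5,10) with a≤c, −a<b≤a
reduced forms (-6, 5, -10) vs (6, 5, 10) ⇒ inequivalent

no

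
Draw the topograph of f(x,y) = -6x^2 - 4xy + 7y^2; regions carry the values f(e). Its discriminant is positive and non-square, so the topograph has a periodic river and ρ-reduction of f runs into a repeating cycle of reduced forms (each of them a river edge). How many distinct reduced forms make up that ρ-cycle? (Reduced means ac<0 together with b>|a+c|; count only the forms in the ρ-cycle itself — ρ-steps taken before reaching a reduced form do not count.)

D = 184, ⌊√D⌋ = 13
descent: ρ → (7,4,-6)  [lands on river]
river: ρ → (-6,8,5)
river: ρ → (5,12,-2)
river: ρ → (-2,12,5)
river: ρ → (5,8,-6)
river: ρ → (-6,4,7)
river: ρ → (7,10,-3)
river: ρ → (-3,8,10)
river: ρ → (10,12,-1)
river: ρ → (-1,12,10)
river: ρ → (10,8,-3)
river: ρ → (-3,10,7)
ρ-cycle length = 12 (tail of 1 descent step not counted)

12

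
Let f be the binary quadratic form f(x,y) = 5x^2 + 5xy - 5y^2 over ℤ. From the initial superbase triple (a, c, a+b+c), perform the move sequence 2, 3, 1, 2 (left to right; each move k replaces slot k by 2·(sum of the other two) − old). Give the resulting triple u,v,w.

start (5,-5,5) = (f(1,0),f(0,1),f(1,1))
replace slot 2: 2·(5+5) − (-5) = 25 → (5,25,5)
replace slot 3: 2·(5+25) − 5 = 55 → (5,25,55)
replace slot 1: 2·(25+55) − 5 = 155 → (155,25,55)
replace slot 2: 2·(155+55) − 25 = 395 → (155,395,55)

155,395,55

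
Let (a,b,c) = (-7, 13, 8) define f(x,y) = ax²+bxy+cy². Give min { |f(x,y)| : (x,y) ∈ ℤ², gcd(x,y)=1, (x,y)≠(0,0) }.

river: ρ → (8,19,-1)
river: ρ → (-1,19,8)
river: ρ → (8,13,-7)
river: ρ → (-7,15,6)
river: ρ → (6,9,-13)
river: ρ → (-13,17,2)
river: ρ → (2,19,-4)
river: ρ → (-4,13,14)
river: ρ → (14,15,-3)
river: ρ → (-3,15,14)
river: ρ → (14,13,-4)
river: ρ → (-4,19,2)
river: ρ → (2,17,-13)
river: ρ → (-13,9,6)
river: ρ → (6,15,-7)
river: ρ → (-7,13,8)
closes: descent 0, river 16
min |a| on river = 1

1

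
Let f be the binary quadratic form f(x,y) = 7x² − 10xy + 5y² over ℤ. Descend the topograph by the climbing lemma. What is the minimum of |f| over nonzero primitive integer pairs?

translate: b→4 (≡-10 mod 14), so (7,-10,5)→(7,4,2)
flip: (7,4,2)→(2,-4,7)
translate: b→0 (≡-4 mod 4), so (2,-4,7)→(2,0,5)
reduced (well bottom): (2,0,5) with a≤c, −a<b≤a
well minimum = a = 2

2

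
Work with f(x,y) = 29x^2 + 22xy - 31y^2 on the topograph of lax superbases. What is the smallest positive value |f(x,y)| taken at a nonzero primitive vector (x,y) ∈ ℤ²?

river: ρ → (-31,40,20)
river: ρ → (20,40,-31)
river: ρ → (-31,22,29)
river: ρ → (29,36,-24)
river: ρ → (-24,60,5)
river: ρ → (5,60,-24)
river: ρ → (-24,36,29)
river: ρ → (29,22,-31)
closes: descent 0, river 8
min |a| on river = 5

5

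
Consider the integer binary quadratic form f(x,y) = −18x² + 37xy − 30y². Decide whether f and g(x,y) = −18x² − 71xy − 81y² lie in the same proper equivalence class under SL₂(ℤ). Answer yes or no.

D₁ = -791, D₂ = -791
f is negative-definite; reduce −f:
−f: translate: b→-1 (≡-37 mod 36), so (18,-37,30)→(18,-1,11)
−f: flip: (18,-1,11)→(11,1,18)
−f: reduced (well bottom): (11,1,18) with a≤c, −a<b≤a
flip sign back: reduced form of f is (-11,-1,-18)
g is negative-definite; reduce −g:
−g: translate: b→-1 (≡71 mod 36), so (18,71,81)→(18,-1,11)
−g: flip: (18,-1,11)→(11,1,18)
−g: reduced (well bottom): (11,1,18) with a≤c, −a<b≤a
flip sign back: reduced form of g is (-11,-1,-18)
reduced forms (-11, -1, -18) vs (-11, -1, -18) ⇒ equivalent

yes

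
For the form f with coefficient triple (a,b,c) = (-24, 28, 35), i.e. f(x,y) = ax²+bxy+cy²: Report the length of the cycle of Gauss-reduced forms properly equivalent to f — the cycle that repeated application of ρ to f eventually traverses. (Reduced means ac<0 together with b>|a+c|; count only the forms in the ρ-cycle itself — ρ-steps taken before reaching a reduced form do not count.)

D = 4144, ⌊√D⌋ = 64
river: ρ → (35,42,-17)
river: ρ → (-17,60,8)
river: ρ → (8,52,-45)
river: ρ → (-45,38,15)
river: ρ → (15,52,-24)
river: ρ → (-24,44,23)
river: ρ → (23,48,-20)
river: ρ → (-20,32,39)
river: ρ → (39,46,-13)
river: ρ → (-13,58,15)
river: ρ → (15,62,-5)
river: ρ → (-5,58,39)
river: ρ → (39,20,-24)
river: ρ → (-24,28,35)
ρ-cycle length = 14 (tail of 0 descent steps not counted)

14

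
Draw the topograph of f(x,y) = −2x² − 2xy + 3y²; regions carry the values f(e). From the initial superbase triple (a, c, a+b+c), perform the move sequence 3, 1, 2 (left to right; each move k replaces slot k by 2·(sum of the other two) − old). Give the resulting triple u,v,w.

start (-2,3,-1) = (f(1,0),f(0,1),f(1,1))
replace slot 3: 2·((-2)+3) − (-1) = 3 → (-2,3,3)
replace slot 1: 2·(3+3) − (-2) = 14 → (14,3,3)
replace slot 2: 2·(14+3) − 3 = 31 → (14,31,3)

14,31,3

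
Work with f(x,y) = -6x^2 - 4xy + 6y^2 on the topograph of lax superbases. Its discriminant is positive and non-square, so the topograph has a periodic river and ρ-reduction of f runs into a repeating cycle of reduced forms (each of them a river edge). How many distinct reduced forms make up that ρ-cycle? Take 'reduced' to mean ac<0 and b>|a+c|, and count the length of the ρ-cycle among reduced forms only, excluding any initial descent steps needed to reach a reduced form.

D = 160, ⌊√D⌋ = 12
descent: ρ → (6,4,-6)  [lands on river]
river: ρ → (-6,8,4)
river: ρ → (4,8,-6)
river: ρ → (-6,4,6)
river: ρ → (6,8,-4)
river: ρ → (-4,8,6)
ρ-cycle length = 6 (tail of 1 descent step not counted)

6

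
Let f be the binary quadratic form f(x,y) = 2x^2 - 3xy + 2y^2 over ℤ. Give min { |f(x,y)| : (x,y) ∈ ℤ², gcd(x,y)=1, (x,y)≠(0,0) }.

translate: b→1 (≡-3 mod 4), so (2,-3,2)→(2,1,1)
flip: (2,1,1)→(1,-1,2)
translate: b→1 (≡-1 mod 2), so (1,-1,2)→(1,1,2)
reduced (well bottom): (1,1,2) with a≤c, −a<b≤a
well minimum = a = 1

1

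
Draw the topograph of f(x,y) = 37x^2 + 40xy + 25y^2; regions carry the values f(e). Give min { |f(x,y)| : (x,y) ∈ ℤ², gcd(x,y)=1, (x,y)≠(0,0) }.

translate: b→-34 (≡40 mod 74), so (37,40,25)→(37,-34,22)
flip: (37,-34,22)→(22,34,37)
translate: b→-10 (≡34 mod 44), so (22,34,37)→(22,-10,25)
reduced (well bottom): (22,-10,25) with a≤c, −a<b≤a
well minimum = a = 22

22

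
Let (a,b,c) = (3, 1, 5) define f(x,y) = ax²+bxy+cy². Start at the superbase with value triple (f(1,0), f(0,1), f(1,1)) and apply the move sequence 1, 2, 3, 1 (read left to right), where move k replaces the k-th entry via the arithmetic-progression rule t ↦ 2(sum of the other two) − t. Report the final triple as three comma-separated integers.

start (3,5,9) = (f(1,0),f(0,1),f(1,1))
replace slot 1: 2·(5+9) − 3 = 25 → (25,5,9)
replace slot 2: 2·(25+9) − 5 = 63 → (25,63,9)
replace slot 3: 2·(25+63) − 9 = 167 → (25,63,167)
replace slot 1: 2·(63+167) − 25 = 435 → (435,63,167)

435,63,167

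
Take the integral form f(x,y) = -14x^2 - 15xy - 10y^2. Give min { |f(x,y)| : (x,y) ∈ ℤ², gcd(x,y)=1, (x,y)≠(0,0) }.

translate: b→-13 (≡15 mod 28), so (14,15,10)→(14,-13,9)
flip: (14,-13,9)→(9,13,14)
translate: b→-5 (≡13 mod 18), so (9,13,14)→(9,-5,10)
reduced (well bottom): (9,-5,10) with a≤c, −a<b≤a
well minimum |f| = |-9| = 9 (negative-definite)

9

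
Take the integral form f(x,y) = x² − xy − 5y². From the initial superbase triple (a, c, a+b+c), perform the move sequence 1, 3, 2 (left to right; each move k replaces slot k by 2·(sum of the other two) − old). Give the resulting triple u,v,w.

start (1,-5,-5) = (f(1,0),f(0,1),f(1,1))
replace slot 1: 2·((-5)+(-5)) − 1 = -21 → (-21,-5,-5)
replace slot 3: 2·((-21)+(-5)) − (-5) = -47 → (-21,-5,-47)
replace slot 2: 2·((-21)+(-47)) − (-5) = -131 → (-21,-131,-47)

-21,-131,-47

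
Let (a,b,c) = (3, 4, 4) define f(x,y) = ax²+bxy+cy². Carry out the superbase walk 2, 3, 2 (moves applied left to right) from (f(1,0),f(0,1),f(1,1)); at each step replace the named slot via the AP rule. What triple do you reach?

start (3,4,11) = (f(1,0),f(0,1),f(1,1))
replace slot 2: 2·(3+11) − 4 = 24 → (3,24,11)
replace slot 3: 2·(3+24) − 11 = 43 → (3,24,43)
replace slot 2: 2·(3+43) − 24 = 68 → (3,68,43)

3,68,43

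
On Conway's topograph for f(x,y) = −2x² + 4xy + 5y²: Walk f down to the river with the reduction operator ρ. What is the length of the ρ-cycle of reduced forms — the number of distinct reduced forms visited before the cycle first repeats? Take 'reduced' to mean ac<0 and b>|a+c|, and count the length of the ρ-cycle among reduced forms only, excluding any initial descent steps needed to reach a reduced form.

D = 56, ⌊√D⌋ = 7
river: ρ → (5,6,-1)
river: ρ → (-1,6,5)
river: ρ → (5,4,-2)
river: ρ → (-2,4,5)
ρ-cycle length = 4 (tail of 0 descent steps not counted)

4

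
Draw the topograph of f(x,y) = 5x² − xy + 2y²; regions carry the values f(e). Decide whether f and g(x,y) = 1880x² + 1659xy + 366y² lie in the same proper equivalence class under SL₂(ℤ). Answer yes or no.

D₁ = -39, D₂ = -39
f: flip: (5,-1,2)→(2,1,5)
f: reduced (well bottom): (2,1,5) with a≤c, −a<b≤a
g: flip: (1880,1659,366)→(366,-1659,1880)
g: translate: b→-195 (≡-1659 mod 732), so (366,-1659,1880)→(366,-195,26)
g: flip: (366,-195,26)→(26,195,366)
g: translate: b→-13 (≡195 mod 52), so (26,195,366)→(26,-13,2)
g: flip: (26,-13,2)→(2,13,26)
g: translate: b→1 (≡13 mod 4), so (2,13,26)→(2,1,5)
g: reduced (well bottom): (2,1,5) with a≤c, −a<b≤a
reduced forms (2, 1, 5) vs (2, 1, 5) ⇒ equivalent

yes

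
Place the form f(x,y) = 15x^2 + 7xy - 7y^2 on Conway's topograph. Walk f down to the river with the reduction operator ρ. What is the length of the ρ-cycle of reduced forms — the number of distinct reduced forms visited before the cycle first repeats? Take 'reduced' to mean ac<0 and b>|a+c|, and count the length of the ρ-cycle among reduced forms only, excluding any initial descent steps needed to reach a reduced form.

D = 469, ⌊√D⌋ = 21
descent: ρ → (-7,21,1)  [lands on river]
river: ρ → (1,21,-7)
ρ-cycle length = 2 (tail of 1 descent step not counted)

2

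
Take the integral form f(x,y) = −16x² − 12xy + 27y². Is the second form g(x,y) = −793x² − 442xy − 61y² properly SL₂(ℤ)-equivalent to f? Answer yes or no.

D₁ = 1872, D₂ = 1872
river cycle of f (length 8): (27, 12, -16), (-16, 20, 23), (23, 26, -13), (-13, 26, 23), (23, 20, -16), (-16, 12, 27), (27, 42, -1), (-1, 42, 27)
river cycle of g (length 8): (-1, 42, 27), (27, 12, -16), (-16, 20, 23), (23, 26, -13), (-13, 26, 23), (23, 20, -16), (-16, 12, 27), (27, 42, -1)
cycles coincide ⇒ equivalent

yes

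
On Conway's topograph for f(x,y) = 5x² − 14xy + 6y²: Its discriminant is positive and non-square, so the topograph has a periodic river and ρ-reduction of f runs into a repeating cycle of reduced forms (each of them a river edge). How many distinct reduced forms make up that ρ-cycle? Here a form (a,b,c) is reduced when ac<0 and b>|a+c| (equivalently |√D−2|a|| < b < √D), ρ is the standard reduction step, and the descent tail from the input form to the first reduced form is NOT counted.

D = 76, ⌊√D⌋ = 8
descent: ρ → (6,2,-3)
descent: ρ → (-3,4,5)  [lands on river]
river: ρ → (5,6,-2)
river: ρ → (-2,6,5)
river: ρ → (5,4,-3)
river: ρ → (-3,8,1)
river: ρ → (1,8,-3)
ρ-cycle length = 6 (tail of 2 descent steps not counted)

6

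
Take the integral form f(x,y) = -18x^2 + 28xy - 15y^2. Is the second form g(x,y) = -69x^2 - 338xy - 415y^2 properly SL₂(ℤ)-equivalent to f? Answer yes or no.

D₁ = -296, D₂ = -296
f is negative-definite; reduce −f:
−f: translate: b→8 (≡-28 mod 36), so (18,-28,15)→(18,8,5)
−f: flip: (18,8,5)→(5,-8,18)
−f: translate: b→2 (≡-8 mod 10), so (5,-8,18)→(5,2,15)
−f: reduced (well bottom): (5,2,15) with a≤c, −a<b≤a
flip sign back: reduced form of f is (-5,-2,-15)
g is negative-definite; reduce −g:
−g: translate: b→62 (≡338 mod 138), so (69,338,415)→(69,62,15)
−g: flip: (69,62,15)→(15,-62,69)
−g: translate: b→-2 (≡-62 mod 30), so (15,-62,69)→(15,-2,5)
−g: flip: (15,-2,5)→(5,2,15)
−g: reduced (well bottom): (5,2,15) with a≤c, −a<b≤a
flip sign back: reduced form of g is (-5,-2,-15)
reduced forms (-5, -2, -15) vs (-5, -2, -15) ⇒ equivalent

yes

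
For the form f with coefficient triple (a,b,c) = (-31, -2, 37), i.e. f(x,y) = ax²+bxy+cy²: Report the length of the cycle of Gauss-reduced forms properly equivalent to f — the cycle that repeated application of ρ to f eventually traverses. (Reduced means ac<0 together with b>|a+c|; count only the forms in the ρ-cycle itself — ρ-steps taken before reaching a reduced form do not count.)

D = 4592, ⌊√D⌋ = 67
descent: ρ → (37,2,-31)
descent: ρ → (-31,60,8)  [lands on river]
river: ρ → (8,52,-59)
river: ρ → (-59,66,1)
river: ρ → (1,66,-59)
river: ρ → (-59,52,8)
river: ρ → (8,60,-31)
river: ρ → (-31,64,4)
river: ρ → (4,64,-31)
ρ-cycle length = 8 (tail of 2 descent steps not counted)

8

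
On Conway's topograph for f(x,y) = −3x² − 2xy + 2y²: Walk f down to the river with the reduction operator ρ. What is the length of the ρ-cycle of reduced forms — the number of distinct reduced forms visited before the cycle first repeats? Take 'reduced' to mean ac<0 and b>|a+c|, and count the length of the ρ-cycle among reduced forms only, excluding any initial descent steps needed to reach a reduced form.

D = 28, ⌊√D⌋ = 5
descent: ρ → (2,2,-3)  [lands on river]
river: ρ → (-3,4,1)
river: ρ → (1,4,-3)
river: ρ → (-3,2,2)
ρ-cycle length = 4 (tail of 1 descent step not counted)

4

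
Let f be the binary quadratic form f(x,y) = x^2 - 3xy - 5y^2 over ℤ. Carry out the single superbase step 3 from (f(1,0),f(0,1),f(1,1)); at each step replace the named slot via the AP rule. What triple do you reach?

start (1,-5,-7) = (f(1,0),f(0,1),f(1,1))
replace slot 3: 2·(1+(-5)) − (-7) = -1 → (1,-5,-1)

1,-5,-1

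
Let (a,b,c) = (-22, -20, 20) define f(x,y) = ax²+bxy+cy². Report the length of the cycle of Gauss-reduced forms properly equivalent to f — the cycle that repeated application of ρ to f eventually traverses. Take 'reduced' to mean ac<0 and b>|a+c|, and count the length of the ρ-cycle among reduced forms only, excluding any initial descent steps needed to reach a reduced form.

D = 2160, ⌊√D⌋ = 46
descent: ρ → (20,20,-22)  [lands on river]
river: ρ → (-22,24,18)
river: ρ → (18,12,-28)
river: ρ → (-28,44,2)
river: ρ → (2,44,-28)
river: ρ → (-28,12,18)
river: ρ → (18,24,-22)
river: ρ → (-22,20,20)
ρ-cycle length = 8 (tail of 1 descent step not counted)

8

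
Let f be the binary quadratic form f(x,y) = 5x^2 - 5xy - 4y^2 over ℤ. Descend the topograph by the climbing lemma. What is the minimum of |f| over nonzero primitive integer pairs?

descent: ρ → (-4,5,5)  [lands on river]
river: ρ → (5,5,-4)
river: ρ → (-4,3,6)
river: ρ → (6,9,-1)
river: ρ → (-1,9,6)
river: ρ → (6,3,-4)
closes: descent 1, river 6
min |a| on river = 1

1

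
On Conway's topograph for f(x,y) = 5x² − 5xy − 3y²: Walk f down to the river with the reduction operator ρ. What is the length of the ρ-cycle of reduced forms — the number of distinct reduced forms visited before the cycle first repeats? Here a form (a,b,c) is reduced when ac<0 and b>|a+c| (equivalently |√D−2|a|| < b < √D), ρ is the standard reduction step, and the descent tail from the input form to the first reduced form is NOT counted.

D = 85, ⌊√D⌋ = 9
descent: ρ → (-3,5,5)  [lands on river]
river: ρ → (5,5,-3)
river: ρ → (-3,7,3)
river: ρ → (3,5,-5)
river: ρ → (-5,5,3)
river: ρ → (3,7,-3)
ρ-cycle length = 6 (tail of 1 descent step not counted)

6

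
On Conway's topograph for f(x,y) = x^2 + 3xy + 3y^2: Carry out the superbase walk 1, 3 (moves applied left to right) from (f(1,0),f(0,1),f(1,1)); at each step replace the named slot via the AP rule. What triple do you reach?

start (1,3,7) = (f(1,0),f(0,1),f(1,1))
replace slot 1: 2·(3+7) − 1 = 19 → (19,3,7)
replace slot 3: 2·(19+3) − 7 = 37 → (19,3,37)

19,3,37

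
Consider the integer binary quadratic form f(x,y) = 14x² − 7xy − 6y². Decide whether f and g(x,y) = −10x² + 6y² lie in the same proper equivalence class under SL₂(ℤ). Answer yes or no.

D₁ = 385, D₂ = 240
discriminants differ ⇒ not SL₂(ℤ)-equivalent

no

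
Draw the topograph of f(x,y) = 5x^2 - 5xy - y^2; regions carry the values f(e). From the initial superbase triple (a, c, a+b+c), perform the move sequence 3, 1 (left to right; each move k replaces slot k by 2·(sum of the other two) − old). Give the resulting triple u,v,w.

start (5,-1,-1) = (f(1,0),f(0,1),f(1,1))
replace slot 3: 2·(5+(-1)) − (-1) = 9 → (5,-1,9)
replace slot 1: 2·((-1)+9) − 5 = 11 → (11,-1,9)

11,-1,9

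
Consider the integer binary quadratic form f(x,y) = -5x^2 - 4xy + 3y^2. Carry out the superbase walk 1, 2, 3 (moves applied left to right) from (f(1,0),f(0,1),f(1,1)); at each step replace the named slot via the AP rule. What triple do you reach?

start (-5,3,-6) = (f(1,0),f(0,1),f(1,1))
replace slot 1: 2·(3+(-6)) − (-5) = -1 → (-1,3,-6)
replace slot 2: 2·((-1)+(-6)) − 3 = -17 → (-1,-17,-6)
replace slot 3: 2·((-1)+(-17)) − (-6) = -30 → (-1,-17,-30)

-1,-17,-30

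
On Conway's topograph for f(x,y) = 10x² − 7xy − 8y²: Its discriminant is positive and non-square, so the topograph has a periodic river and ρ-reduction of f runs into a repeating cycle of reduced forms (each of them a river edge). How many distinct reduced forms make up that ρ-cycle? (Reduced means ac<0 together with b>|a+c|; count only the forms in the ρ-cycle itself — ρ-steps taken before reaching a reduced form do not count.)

D = 369, ⌊√D⌋ = 19
descent: ρ → (-8,7,10)  [lands on river]
river: ρ → (10,13,-5)
river: ρ → (-5,17,4)
river: ρ → (4,15,-9)
river: ρ → (-9,3,10)
river: ρ → (10,17,-2)
river: ρ → (-2,19,1)
river: ρ → (1,19,-2)
river: ρ → (-2,17,10)
river: ρ → (10,3,-9)
river: ρ → (-9,15,4)
river: ρ → (4,17,-5)
river: ρ → (-5,13,10)
river: ρ → (10,7,-8)
river: ρ → (-8,9,9)
river: ρ → (9,9,-8)
ρ-cycle length = 16 (tail of 1 descent step not counted)

16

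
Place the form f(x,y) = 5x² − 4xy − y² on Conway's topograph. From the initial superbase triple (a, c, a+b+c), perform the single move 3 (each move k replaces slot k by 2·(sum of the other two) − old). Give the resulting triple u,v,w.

start (5,-1,0) = (f(1,0),f(0,1),f(1,1))
replace slot 3: 2·(5+(-1)) − 0 = 8 → (5,-1,8)

5,-1,8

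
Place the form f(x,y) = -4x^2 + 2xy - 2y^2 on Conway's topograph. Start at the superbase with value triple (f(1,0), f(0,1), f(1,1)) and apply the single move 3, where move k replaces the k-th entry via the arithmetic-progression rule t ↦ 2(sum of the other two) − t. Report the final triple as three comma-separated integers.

start (-4,-2,-4) = (f(1,0),f(0,1),f(1,1))
replace slot 3: 2·((-4)+(-2)) − (-4) = -8 → (-4,-2,-8)

-4,-2,-8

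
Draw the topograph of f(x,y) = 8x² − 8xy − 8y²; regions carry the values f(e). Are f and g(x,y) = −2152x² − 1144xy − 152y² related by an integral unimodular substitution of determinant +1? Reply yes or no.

D₁ = 320, D₂ = 320
river cycle of f (length 2): (-8, 8, 8), (8, 8, -8)
river cycle of g (length 2): (-8, 8, 8), (8, 8, -8)
cycles coincide ⇒ equivalent

yes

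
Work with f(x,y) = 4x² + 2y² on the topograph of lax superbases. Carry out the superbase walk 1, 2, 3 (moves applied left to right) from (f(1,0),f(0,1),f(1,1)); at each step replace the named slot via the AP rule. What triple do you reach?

start (4,2,6) = (f(1,0),f(0,1),f(1,1))
replace slot 1: 2·(2+6) − 4 = 12 → (12,2,6)
replace slot 2: 2·(12+6) − 2 = 34 → (12,34,6)
replace slot 3: 2·(12+34) − 6 = 86 → (12,34,86)

12,34,86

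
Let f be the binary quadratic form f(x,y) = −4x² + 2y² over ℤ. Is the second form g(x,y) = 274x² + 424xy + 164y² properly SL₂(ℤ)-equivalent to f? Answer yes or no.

D₁ = 32, D₂ = 32
river cycle of f (length 2): (2, 4, -2), (-2, 4, 2)
river cycle of g (length 2): (2, 4, -2), (-2, 4, 2)
cycles coincide ⇒ equivalent

yes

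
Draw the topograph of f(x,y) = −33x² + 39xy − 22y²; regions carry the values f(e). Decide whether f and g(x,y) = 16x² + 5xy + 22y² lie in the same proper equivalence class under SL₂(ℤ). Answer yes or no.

D₁ = -1383, D₂ = -1383
f is negative-definite; reduce −f:
−f: translate: b→27 (≡-39 mod 66), so (33,-39,22)→(33,27,16)
−f: flip: (33,27,16)→(16,-27,33)
−f: translate: b→5 (≡-27 mod 32), so (16,-27,33)→(16,5,22)
−f: reduced (well bottom): (16,5,22) with a≤c, −a<b≤a
flip sign back: reduced form of f is (-16,-5,-22)
g: reduced (well bottom): (16,5,22) with a≤c, −a<b≤a
reduced forms (-16, -5, -22) vs (16, 5, 22) ⇒ inequivalent

no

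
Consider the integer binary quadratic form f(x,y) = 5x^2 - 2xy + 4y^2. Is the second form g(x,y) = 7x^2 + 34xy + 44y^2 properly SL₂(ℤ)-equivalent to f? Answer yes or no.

D₁ = -76, D₂ = -76
f: flip: (5,-2,4)→(4,2,5)
f: reduced (well bottom): (4,2,5) with a≤c, −a<b≤a
g: translate: b→6 (≡34 mod 14), so (7,34,44)→(7,6,4)
g: flip: (7,6,4)→(4,-6,7)
g: translate: b→2 (≡-6 mod 8), so (4,-6,7)→(4,2,5)
g: reduced (well bottom): (4,2,5) with a≤c, −a<b≤a
reduced forms (4, 2, 5) vs (4, 2, 5) ⇒ equivalent

yes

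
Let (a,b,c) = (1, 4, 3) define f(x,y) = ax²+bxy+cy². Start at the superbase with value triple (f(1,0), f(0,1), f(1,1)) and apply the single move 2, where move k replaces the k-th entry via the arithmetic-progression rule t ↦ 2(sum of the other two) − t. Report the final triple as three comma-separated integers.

start (1,3,8) = (f(1,0),f(0,1),f(1,1))
replace slot 2: 2·(1+8) − 3 = 15 → (1,15,8)

1,15,8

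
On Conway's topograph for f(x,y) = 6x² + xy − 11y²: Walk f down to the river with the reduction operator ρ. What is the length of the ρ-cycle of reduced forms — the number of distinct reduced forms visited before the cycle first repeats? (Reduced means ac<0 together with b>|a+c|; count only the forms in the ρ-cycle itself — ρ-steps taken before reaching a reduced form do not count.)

D = 265, ⌊√D⌋ = 16
descent: ρ → (-11,-1,6)
descent: ρ → (6,13,-4)  [lands on river]
river: ρ → (-4,11,9)
river: ρ → (9,7,-6)
river: ρ → (-6,5,10)
river: ρ → (10,15,-1)
river: ρ → (-1,15,10)
river: ρ → (10,5,-6)
river: ρ → (-6,7,9)
river: ρ → (9,11,-4)
river: ρ → (-4,13,6)
river: ρ → (6,11,-6)
river: ρ → (-6,13,4)
river: ρ → (4,11,-9)
river: ρ → (-9,7,6)
river: ρ → (6,5,-10)
river: ρ → (-10,15,1)
river: ρ → (1,15,-10)
river: ρ → (-10,5,6)
river: ρ → (6,7,-9)
river: ρ → (-9,11,4)
river: ρ → (4,13,-6)
river: ρ → (-6,11,6)
ρ-cycle length = 22 (tail of 2 descent steps not counted)

22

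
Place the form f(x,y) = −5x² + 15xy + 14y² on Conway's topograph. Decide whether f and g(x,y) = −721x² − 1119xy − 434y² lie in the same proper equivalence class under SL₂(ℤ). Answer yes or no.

D₁ = 505, D₂ = 505
river cycle of f (length 8): (14, 13, -6), (-6, 11, 16), (16, 21, -1), (-1, 21, 16), (16, 11, -6), (-6, 13, 14), (14, 15, -5), (-5, 15, 14)
river cycle of g (length 8): (-5, 15, 14), (14, 13, -6), (-6, 11, 16), (16, 21, -1), (-1, 21, 16), (16, 11, -6), (-6, 13, 14), (14, 15, -5)
cycles coincide ⇒ equivalent

yes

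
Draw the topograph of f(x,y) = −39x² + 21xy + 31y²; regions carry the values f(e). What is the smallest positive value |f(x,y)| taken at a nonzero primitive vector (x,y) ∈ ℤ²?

river: ρ → (31,41,-29)
river: ρ → (-29,17,43)
river: ρ → (43,69,-3)
river: ρ → (-3,69,43)
river: ρ → (43,17,-29)
river: ρ → (-29,41,31)
river: ρ → (31,21,-39)
river: ρ → (-39,57,13)
river: ρ → (13,47,-59)
river: ρ → (-59,71,1)
river: ρ → (1,71,-59)
river: ρ → (-59,47,13)
river: ρ → (13,57,-39)
river: ρ → (-39,21,31)
closes: descent 0, river 14
min |a| on river = 1

1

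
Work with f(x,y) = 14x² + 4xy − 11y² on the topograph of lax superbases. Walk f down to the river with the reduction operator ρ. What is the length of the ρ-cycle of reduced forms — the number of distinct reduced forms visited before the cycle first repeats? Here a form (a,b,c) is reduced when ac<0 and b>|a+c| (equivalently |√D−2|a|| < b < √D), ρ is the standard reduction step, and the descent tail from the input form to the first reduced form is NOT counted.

D = 632, ⌊√D⌋ = 25
river: ρ → (-11,18,7)
river: ρ → (7,24,-2)
river: ρ → (-2,24,7)
river: ρ → (7,18,-11)
river: ρ → (-11,4,14)
river: ρ → (14,24,-1)
river: ρ → (-1,24,14)
river: ρ → (14,4,-11)
ρ-cycle length = 8 (tail of 0 descent steps not counted)

8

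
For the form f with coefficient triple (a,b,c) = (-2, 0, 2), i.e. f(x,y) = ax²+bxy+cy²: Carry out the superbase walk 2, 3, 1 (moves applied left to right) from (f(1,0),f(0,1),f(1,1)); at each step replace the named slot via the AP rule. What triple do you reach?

start (-2,2,0) = (f(1,0),f(0,1),f(1,1))
replace slot 2: 2·((-2)+0) − 2 = -6 → (-2,-6,0)
replace slot 3: 2·((-2)+(-6)) − 0 = -16 → (-2,-6,-16)
replace slot 1: 2·((-6)+(-16)) − (-2) = -42 → (-42,-6,-16)

-42,-6,-16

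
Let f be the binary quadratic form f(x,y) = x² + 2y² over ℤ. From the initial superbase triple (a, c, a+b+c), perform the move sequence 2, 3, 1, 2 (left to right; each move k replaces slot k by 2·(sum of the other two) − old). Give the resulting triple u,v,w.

start (1,2,3) = (f(1,0),f(0,1),f(1,1))
replace slot 2: 2·(1+3) − 2 = 6 → (1,6,3)
replace slot 3: 2·(1+6) − 3 = 11 → (1,6,11)
replace slot 1: 2·(6+11) − 1 = 33 → (33,6,11)
replace slot 2: 2·(33+11) − 6 = 82 → (33,82,11)

33,82,11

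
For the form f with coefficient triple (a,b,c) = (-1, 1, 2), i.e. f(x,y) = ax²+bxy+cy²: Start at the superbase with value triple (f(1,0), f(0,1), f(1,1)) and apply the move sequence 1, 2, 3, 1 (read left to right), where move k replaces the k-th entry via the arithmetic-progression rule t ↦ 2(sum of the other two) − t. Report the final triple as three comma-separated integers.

start (-1,2,2) = (f(1,0),f(0,1),f(1,1))
replace slot 1: 2·(2+2) − (-1) = 9 → (9,2,2)
replace slot 2: 2·(9+2) − 2 = 20 → (9,20,2)
replace slot 3: 2·(9+20) − 2 = 56 → (9,20,56)
replace slot 1: 2·(20+56) − 9 = 143 → (143,20,56)

143,20,56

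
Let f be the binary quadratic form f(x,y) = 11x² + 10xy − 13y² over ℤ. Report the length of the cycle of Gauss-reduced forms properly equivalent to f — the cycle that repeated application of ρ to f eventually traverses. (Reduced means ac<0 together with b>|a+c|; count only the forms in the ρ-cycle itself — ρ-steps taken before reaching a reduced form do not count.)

D = 672, ⌊√D⌋ = 25
river: ρ → (-13,16,8)
river: ρ → (8,16,-13)
river: ρ → (-13,10,11)
river: ρ → (11,12,-12)
river: ρ → (-12,12,11)
river: ρ → (11,10,-13)
ρ-cycle length = 6 (tail of 0 descent steps not counted)

6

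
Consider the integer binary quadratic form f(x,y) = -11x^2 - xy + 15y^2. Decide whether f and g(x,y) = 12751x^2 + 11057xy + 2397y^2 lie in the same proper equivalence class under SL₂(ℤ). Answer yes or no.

D₁ = 661, D₂ = 661
river cycle of f (length 22): (-11, 21, 5), (5, 19, -15), (-15, 11, 9), (9, 25, -1), (-1, 25, 9), (9, 11, -15), (-15, 19, 5), (5, 21, -11), (-11, 23, 3), (3, 25, -3), … (12 more)
river cycle of g (length 22): (-11, 21, 5), (5, 19, -15), (-15, 11, 9), (9, 25, -1), (-1, 25, 9), (9, 11, -15), (-15, 19, 5), (5, 21, -11), (-11, 23, 3), (3, 25, -3), … (12 more)
cycles coincide ⇒ equivalent

yes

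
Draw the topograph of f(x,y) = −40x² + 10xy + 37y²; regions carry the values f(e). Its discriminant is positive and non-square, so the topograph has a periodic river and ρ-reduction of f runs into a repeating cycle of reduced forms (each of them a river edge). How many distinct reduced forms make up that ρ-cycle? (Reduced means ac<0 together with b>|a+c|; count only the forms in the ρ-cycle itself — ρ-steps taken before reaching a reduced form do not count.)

D = 6020, ⌊√D⌋ = 77
river: ρ → (37,64,-13)
river: ρ → (-13,66,32)
river: ρ → (32,62,-17)
river: ρ → (-17,74,8)
river: ρ → (8,70,-35)
river: ρ → (-35,70,8)
river: ρ → (8,74,-17)
river: ρ → (-17,62,32)
river: ρ → (32,66,-13)
river: ρ → (-13,64,37)
river: ρ → (37,10,-40)
river: ρ → (-40,70,7)
river: ρ → (7,70,-40)
river: ρ → (-40,10,37)
ρ-cycle length = 14 (tail of 0 descent steps not counted)

14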